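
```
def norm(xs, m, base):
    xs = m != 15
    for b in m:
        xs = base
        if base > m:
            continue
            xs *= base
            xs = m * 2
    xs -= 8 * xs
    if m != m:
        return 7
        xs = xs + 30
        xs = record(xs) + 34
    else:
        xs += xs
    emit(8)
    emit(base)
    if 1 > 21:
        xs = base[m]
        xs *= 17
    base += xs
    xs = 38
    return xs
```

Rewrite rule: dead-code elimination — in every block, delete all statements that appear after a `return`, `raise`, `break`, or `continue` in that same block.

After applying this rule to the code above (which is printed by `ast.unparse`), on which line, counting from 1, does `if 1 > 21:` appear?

14

Transformed code:
def norm(xs, m, base):
    xs = m != 15
    for b in m:
        xs = base
        if base > m:
            continue
    xs -= 8 * xs
    if m != m:
        return 7
    else:
        xs += xs
    emit(8)
    emit(base)
    if 1 > 21:
        xs = base[m]
        xs *= 17
    base += xs
    xs = 38
    return xs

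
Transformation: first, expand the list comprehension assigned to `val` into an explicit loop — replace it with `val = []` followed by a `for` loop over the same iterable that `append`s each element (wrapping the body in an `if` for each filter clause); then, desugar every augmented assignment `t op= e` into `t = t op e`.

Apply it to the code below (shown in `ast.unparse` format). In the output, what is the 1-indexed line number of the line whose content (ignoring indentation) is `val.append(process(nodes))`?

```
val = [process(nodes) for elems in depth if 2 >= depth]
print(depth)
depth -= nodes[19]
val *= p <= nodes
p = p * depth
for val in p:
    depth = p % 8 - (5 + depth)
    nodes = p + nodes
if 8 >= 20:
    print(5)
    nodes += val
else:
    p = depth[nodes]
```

4

Transformed code:
val = []
for elems in depth:
    if 2 >= depth:
        val.append(process(nodes))
print(depth)
depth = depth - nodes[19]
val = val * (p <= nodes)
p = p * depth
for val in p:
    depth = p % 8 - (5 + depth)
    nodes = p + nodes
if 8 >= 20:
    print(5)
    nodes = nodes + val
else:
    p = depth[nodes]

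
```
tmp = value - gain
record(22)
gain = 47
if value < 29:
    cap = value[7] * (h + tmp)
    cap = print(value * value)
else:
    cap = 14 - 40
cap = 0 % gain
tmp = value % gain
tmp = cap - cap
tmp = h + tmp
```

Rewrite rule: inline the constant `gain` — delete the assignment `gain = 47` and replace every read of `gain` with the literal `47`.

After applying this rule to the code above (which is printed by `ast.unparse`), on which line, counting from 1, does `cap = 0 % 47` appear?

Transformed code:
tmp = value - 47
record(22)
if value < 29:
    cap = value[7] * (h + tmp)
    cap = print(value * value)
else:
    cap = 14 - 40
cap = 0 % 47
tmp = value % 47
tmp = cap - cap
tmp = h + tmp

8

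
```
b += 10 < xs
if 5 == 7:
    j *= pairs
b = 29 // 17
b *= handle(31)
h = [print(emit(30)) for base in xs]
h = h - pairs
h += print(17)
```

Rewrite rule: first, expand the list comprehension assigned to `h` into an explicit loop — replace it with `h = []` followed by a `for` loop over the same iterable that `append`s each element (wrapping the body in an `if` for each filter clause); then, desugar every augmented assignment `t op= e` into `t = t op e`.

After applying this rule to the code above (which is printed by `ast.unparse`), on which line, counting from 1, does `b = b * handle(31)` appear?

5

Transformed code:
b = b + (10 < xs)
if 5 == 7:
    j = j * pairs
b = 29 // 17
b = b * handle(31)
h = []
for base in xs:
    h.append(print(emit(30)))
h = h - pairs
h = h + print(17)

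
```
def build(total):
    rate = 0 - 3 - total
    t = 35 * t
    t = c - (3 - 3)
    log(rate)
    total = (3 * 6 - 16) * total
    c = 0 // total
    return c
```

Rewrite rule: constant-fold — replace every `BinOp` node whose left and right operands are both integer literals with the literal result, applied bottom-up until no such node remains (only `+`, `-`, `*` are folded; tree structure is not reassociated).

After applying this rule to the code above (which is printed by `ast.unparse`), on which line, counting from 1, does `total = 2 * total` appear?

Transformed code:
def build(total):
    rate = -3 - total
    t = 35 * t
    t = c - 0
    log(rate)
    total = 2 * total
    c = 0 // total
    return c

6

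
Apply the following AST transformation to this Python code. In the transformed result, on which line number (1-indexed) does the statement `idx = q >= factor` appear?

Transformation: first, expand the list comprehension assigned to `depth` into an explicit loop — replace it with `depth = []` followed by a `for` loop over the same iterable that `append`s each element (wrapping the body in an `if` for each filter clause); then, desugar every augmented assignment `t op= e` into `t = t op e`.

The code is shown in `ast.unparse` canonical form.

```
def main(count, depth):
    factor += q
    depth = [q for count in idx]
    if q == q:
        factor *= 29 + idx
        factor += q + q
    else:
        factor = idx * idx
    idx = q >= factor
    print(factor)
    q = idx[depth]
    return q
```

Transformed code:
def main(count, depth):
    factor = factor + q
    depth = []
    for count in idx:
        depth.append(q)
    if q == q:
        factor = factor * (29 + idx)
        factor = factor + (q + q)
    else:
        factor = idx * idx
    idx = q >= factor
    print(factor)
    q = idx[depth]
    return q

11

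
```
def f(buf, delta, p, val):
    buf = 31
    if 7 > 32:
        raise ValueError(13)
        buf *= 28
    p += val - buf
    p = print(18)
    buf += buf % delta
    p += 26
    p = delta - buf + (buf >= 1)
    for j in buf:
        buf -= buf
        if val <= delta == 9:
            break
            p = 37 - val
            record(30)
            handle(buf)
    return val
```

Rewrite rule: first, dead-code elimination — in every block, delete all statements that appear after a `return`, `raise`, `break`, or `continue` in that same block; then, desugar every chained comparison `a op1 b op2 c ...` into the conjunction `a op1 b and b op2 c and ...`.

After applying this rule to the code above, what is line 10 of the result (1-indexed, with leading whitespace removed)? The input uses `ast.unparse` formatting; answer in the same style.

for j in buf:

Transformed code:
def f(buf, delta, p, val):
    buf = 31
    if 7 > 32:
        raise ValueError(13)
    p += val - buf
    p = print(18)
    buf += buf % delta
    p += 26
    p = delta - buf + (buf >= 1)
    for j in buf:
        buf -= buf
        if val <= delta and delta == 9:
            break
    return val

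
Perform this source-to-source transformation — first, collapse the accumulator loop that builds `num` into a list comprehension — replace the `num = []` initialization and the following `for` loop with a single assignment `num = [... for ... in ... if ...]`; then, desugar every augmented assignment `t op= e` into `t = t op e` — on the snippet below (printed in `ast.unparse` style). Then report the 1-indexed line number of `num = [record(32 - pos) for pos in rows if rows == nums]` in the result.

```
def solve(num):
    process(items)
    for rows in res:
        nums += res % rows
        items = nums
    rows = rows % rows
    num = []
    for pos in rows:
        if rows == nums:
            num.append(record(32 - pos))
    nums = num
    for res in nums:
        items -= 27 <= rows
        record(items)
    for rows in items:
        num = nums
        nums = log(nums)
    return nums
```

Transformed code:
def solve(num):
    process(items)
    for rows in res:
        nums = nums + res % rows
        items = nums
    rows = rows % rows
    num = [record(32 - pos) for pos in rows if rows == nums]
    nums = num
    for res in nums:
        items = items - (27 <= rows)
        record(items)
    for rows in items:
        num = nums
        nums = log(nums)
    return nums

7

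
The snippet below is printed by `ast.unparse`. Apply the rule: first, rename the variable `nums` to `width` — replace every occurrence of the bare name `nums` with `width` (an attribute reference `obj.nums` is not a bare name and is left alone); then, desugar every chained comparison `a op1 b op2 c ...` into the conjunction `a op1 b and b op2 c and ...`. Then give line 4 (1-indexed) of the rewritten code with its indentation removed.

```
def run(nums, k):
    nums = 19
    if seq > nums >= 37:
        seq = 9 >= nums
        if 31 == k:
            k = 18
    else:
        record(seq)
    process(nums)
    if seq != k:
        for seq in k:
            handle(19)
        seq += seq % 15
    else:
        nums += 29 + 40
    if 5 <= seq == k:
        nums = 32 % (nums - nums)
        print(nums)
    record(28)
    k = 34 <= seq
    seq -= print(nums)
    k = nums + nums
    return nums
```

Transformed code:
def run(width, k):
    width = 19
    if seq > width and width >= 37:
        seq = 9 >= width
        if 31 == k:
            k = 18
    else:
        record(seq)
    process(width)
    if seq != k:
        for seq in k:
            handle(19)
        seq += seq % 15
    else:
        width += 29 + 40
    if 5 <= seq and seq == k:
        width = 32 % (width - width)
        print(width)
    record(28)
    k = 34 <= seq
    seq -= print(width)
    k = width + width
    return width

seq = 9 >= width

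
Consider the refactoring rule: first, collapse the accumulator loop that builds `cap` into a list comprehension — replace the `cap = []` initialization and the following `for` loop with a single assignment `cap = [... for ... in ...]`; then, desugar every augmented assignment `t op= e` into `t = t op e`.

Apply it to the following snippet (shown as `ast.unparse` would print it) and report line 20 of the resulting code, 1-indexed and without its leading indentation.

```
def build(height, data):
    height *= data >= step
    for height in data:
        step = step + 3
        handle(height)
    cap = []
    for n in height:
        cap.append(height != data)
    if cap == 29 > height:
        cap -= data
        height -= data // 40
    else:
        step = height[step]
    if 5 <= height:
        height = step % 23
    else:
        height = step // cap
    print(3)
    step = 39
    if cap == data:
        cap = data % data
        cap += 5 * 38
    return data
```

Transformed code:
def build(height, data):
    height = height * (data >= step)
    for height in data:
        step = step + 3
        handle(height)
    cap = [height != data for n in height]
    if cap == 29 > height:
        cap = cap - data
        height = height - data // 40
    else:
        step = height[step]
    if 5 <= height:
        height = step % 23
    else:
        height = step // cap
    print(3)
    step = 39
    if cap == data:
        cap = data % data
        cap = cap + 5 * 38
    return data

cap = cap + 5 * 38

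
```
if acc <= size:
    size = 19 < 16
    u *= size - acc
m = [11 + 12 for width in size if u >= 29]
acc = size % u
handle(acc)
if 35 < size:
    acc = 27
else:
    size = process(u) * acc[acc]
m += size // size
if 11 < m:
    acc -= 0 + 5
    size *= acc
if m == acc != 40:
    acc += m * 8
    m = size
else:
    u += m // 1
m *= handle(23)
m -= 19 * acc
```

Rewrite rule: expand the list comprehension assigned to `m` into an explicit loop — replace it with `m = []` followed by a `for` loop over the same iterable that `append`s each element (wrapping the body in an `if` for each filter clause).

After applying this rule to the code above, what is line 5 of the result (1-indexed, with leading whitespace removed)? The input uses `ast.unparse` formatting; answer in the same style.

for width in size:

Transformed code:
if acc <= size:
    size = 19 < 16
    u *= size - acc
m = []
for width in size:
    if u >= 29:
        m.append(11 + 12)
acc = size % u
handle(acc)
if 35 < size:
    acc = 27
else:
    size = process(u) * acc[acc]
m += size // size
if 11 < m:
    acc -= 0 + 5
    size *= acc
if m == acc != 40:
    acc += m * 8
    m = size
else:
    u += m // 1
m *= handle(23)
m -= 19 * acc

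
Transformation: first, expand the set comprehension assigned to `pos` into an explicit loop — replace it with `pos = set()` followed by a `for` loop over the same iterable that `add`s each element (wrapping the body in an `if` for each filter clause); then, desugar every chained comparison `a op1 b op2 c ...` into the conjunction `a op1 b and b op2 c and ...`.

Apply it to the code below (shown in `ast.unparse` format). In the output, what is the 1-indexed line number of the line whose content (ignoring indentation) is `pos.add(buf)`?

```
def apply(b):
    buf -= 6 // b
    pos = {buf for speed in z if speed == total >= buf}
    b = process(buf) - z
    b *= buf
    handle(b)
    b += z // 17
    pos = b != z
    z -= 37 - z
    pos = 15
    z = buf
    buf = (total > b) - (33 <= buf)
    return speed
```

Transformed code:
def apply(b):
    buf -= 6 // b
    pos = set()
    for speed in z:
        if speed == total and total >= buf:
            pos.add(buf)
    b = process(buf) - z
    b *= buf
    handle(b)
    b += z // 17
    pos = b != z
    z -= 37 - z
    pos = 15
    z = buf
    buf = (total > b) - (33 <= buf)
    return speed

6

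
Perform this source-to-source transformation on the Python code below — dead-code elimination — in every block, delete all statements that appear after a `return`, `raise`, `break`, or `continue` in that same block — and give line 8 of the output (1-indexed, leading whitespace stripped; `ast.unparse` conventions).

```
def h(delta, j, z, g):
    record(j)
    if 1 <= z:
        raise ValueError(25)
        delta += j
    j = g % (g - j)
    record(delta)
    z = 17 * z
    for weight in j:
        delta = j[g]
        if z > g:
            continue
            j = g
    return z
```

for weight in j:

Transformed code:
def h(delta, j, z, g):
    record(j)
    if 1 <= z:
        raise ValueError(25)
    j = g % (g - j)
    record(delta)
    z = 17 * z
    for weight in j:
        delta = j[g]
        if z > g:
            continue
    return z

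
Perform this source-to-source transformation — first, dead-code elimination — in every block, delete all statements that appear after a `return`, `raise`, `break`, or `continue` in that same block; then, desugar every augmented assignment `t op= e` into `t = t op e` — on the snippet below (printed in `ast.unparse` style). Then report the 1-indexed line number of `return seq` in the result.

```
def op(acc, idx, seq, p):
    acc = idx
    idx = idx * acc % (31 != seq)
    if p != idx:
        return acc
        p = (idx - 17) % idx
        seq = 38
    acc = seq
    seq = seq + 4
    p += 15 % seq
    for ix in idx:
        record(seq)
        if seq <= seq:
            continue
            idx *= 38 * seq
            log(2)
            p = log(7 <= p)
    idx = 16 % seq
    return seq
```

14

Transformed code:
def op(acc, idx, seq, p):
    acc = idx
    idx = idx * acc % (31 != seq)
    if p != idx:
        return acc
    acc = seq
    seq = seq + 4
    p = p + 15 % seq
    for ix in idx:
        record(seq)
        if seq <= seq:
            continue
    idx = 16 % seq
    return seq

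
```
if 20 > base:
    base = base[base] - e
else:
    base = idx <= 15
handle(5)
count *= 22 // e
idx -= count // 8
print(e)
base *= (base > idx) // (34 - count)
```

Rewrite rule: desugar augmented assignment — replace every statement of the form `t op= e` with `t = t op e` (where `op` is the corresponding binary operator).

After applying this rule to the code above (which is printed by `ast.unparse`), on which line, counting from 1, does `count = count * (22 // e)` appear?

6

Transformed code:
if 20 > base:
    base = base[base] - e
else:
    base = idx <= 15
handle(5)
count = count * (22 // e)
idx = idx - count // 8
print(e)
base = base * ((base > idx) // (34 - count))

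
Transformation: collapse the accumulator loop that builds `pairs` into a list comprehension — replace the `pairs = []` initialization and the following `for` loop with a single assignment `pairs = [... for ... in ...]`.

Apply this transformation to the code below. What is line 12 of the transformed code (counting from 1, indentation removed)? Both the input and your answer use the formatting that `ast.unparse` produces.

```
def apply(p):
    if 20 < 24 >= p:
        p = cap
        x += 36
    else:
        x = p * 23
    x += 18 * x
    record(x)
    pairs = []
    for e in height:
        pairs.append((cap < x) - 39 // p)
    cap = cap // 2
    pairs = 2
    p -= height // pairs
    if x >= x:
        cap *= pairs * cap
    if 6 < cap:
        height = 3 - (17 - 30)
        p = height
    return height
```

Transformed code:
def apply(p):
    if 20 < 24 >= p:
        p = cap
        x += 36
    else:
        x = p * 23
    x += 18 * x
    record(x)
    pairs = [(cap < x) - 39 // p for e in height]
    cap = cap // 2
    pairs = 2
    p -= height // pairs
    if x >= x:
        cap *= pairs * cap
    if 6 < cap:
        height = 3 - (17 - 30)
        p = height
    return height

p -= height // pairs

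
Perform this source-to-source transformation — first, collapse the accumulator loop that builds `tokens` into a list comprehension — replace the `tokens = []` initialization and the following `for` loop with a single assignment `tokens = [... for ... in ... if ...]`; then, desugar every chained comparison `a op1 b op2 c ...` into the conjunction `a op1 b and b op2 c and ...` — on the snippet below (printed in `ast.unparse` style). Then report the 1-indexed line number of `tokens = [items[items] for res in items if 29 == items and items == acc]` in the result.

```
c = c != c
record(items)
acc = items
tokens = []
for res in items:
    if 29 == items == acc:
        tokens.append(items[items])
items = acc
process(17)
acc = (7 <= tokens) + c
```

4

Transformed code:
c = c != c
record(items)
acc = items
tokens = [items[items] for res in items if 29 == items and items == acc]
items = acc
process(17)
acc = (7 <= tokens) + c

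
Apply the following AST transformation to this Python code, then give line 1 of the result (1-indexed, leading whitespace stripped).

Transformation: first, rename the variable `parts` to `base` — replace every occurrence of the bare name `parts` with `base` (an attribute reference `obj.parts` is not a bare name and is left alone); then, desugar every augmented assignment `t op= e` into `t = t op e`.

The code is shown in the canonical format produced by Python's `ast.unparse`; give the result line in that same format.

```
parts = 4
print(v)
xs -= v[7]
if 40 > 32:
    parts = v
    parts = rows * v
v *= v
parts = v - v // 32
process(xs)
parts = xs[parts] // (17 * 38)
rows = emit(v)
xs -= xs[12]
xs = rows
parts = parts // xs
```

Transformed code:
base = 4
print(v)
xs = xs - v[7]
if 40 > 32:
    base = v
    base = rows * v
v = v * v
base = v - v // 32
process(xs)
base = xs[base] // (17 * 38)
rows = emit(v)
xs = xs - xs[12]
xs = rows
base = base // xs

base = 4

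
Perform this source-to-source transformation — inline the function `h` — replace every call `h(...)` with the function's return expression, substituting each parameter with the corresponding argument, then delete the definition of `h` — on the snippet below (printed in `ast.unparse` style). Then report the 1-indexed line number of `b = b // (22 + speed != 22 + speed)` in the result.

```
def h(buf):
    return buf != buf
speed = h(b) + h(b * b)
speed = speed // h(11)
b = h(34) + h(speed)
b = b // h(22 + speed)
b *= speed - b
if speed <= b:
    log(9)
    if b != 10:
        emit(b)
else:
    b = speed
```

Transformed code:
speed = (b != b) + (b * b != b * b)
speed = speed // (11 != 11)
b = (34 != 34) + (speed != speed)
b = b // (22 + speed != 22 + speed)
b *= speed - b
if speed <= b:
    log(9)
    if b != 10:
        emit(b)
else:
    b = speed

4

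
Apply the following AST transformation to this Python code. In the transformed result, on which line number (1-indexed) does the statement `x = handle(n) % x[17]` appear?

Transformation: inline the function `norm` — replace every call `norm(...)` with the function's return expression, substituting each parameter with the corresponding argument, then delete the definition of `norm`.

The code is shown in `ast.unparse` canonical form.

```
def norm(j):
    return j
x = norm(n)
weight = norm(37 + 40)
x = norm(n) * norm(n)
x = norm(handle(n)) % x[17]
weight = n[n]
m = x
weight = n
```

Transformed code:
x = n
weight = 37 + 40
x = n * n
x = handle(n) % x[17]
weight = n[n]
m = x
weight = n

4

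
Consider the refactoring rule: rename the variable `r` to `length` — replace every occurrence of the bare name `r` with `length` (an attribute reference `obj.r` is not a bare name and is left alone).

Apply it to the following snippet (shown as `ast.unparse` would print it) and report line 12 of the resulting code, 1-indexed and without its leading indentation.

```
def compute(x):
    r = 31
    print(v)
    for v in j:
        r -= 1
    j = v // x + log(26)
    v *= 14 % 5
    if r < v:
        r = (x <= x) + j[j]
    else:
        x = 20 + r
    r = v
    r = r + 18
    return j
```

Transformed code:
def compute(x):
    length = 31
    print(v)
    for v in j:
        length -= 1
    j = v // x + log(26)
    v *= 14 % 5
    if length < v:
        length = (x <= x) + j[j]
    else:
        x = 20 + length
    length = v
    length = length + 18
    return j

length = v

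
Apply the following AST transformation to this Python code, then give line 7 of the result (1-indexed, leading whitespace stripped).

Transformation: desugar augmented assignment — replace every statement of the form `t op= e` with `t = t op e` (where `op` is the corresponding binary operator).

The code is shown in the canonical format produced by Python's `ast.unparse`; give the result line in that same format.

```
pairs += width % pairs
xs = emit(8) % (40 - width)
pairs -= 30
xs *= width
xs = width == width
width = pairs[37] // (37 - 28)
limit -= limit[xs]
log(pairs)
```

limit = limit - limit[xs]

Transformed code:
pairs = pairs + width % pairs
xs = emit(8) % (40 - width)
pairs = pairs - 30
xs = xs * width
xs = width == width
width = pairs[37] // (37 - 28)
limit = limit - limit[xs]
log(pairs)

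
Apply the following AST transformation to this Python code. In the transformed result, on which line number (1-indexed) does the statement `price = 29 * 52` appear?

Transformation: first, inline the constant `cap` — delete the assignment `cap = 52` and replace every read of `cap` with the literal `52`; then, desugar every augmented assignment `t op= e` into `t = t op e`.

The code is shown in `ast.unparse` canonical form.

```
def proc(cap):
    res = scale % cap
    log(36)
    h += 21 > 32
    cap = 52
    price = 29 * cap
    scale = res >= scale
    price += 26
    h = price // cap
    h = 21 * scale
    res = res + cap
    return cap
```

Transformed code:
def proc(cap):
    res = scale % 52
    log(36)
    h = h + (21 > 32)
    price = 29 * 52
    scale = res >= scale
    price = price + 26
    h = price // 52
    h = 21 * scale
    res = res + 52
    return 52

5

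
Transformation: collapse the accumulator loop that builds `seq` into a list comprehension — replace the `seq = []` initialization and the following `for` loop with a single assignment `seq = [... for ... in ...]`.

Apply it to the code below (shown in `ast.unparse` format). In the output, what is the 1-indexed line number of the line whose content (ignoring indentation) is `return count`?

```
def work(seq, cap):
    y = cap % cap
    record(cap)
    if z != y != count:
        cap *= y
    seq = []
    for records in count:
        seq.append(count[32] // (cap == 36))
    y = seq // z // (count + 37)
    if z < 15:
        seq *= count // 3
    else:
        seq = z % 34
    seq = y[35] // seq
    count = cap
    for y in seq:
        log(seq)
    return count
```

Transformed code:
def work(seq, cap):
    y = cap % cap
    record(cap)
    if z != y != count:
        cap *= y
    seq = [count[32] // (cap == 36) for records in count]
    y = seq // z // (count + 37)
    if z < 15:
        seq *= count // 3
    else:
        seq = z % 34
    seq = y[35] // seq
    count = cap
    for y in seq:
        log(seq)
    return count

16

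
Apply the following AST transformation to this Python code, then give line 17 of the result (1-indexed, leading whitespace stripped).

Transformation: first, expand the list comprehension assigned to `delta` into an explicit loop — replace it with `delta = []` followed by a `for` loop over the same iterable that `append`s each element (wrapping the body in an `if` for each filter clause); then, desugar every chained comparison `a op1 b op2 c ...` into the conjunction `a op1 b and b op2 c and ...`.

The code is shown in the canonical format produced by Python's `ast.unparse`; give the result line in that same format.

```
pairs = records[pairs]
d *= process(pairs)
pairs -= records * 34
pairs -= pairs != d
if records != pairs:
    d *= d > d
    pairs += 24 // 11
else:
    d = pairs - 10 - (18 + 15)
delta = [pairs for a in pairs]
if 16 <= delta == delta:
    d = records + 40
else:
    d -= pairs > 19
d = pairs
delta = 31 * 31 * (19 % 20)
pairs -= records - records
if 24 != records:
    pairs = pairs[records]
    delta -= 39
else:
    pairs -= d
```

d = pairs

Transformed code:
pairs = records[pairs]
d *= process(pairs)
pairs -= records * 34
pairs -= pairs != d
if records != pairs:
    d *= d > d
    pairs += 24 // 11
else:
    d = pairs - 10 - (18 + 15)
delta = []
for a in pairs:
    delta.append(pairs)
if 16 <= delta and delta == delta:
    d = records + 40
else:
    d -= pairs > 19
d = pairs
delta = 31 * 31 * (19 % 20)
pairs -= records - records
if 24 != records:
    pairs = pairs[records]
    delta -= 39
else:
    pairs -= d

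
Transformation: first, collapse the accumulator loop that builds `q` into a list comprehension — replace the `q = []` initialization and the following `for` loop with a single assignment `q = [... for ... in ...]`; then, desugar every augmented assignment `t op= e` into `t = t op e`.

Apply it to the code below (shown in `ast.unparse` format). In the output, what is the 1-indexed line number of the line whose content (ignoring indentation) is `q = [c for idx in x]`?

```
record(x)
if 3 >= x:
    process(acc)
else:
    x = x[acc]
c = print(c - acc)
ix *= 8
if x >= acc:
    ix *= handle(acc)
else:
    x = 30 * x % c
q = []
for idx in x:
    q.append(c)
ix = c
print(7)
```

12

Transformed code:
record(x)
if 3 >= x:
    process(acc)
else:
    x = x[acc]
c = print(c - acc)
ix = ix * 8
if x >= acc:
    ix = ix * handle(acc)
else:
    x = 30 * x % c
q = [c for idx in x]
ix = c
print(7)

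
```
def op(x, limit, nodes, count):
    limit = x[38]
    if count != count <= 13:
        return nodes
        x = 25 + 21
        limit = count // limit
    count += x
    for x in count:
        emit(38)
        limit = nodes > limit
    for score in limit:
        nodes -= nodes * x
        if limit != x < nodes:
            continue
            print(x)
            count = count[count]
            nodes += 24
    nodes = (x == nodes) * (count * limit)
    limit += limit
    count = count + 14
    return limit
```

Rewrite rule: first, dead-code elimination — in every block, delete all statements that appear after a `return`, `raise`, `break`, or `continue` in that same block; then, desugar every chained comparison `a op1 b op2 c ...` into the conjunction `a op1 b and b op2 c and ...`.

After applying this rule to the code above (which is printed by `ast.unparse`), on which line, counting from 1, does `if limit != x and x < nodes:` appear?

11

Transformed code:
def op(x, limit, nodes, count):
    limit = x[38]
    if count != count and count <= 13:
        return nodes
    count += x
    for x in count:
        emit(38)
        limit = nodes > limit
    for score in limit:
        nodes -= nodes * x
        if limit != x and x < nodes:
            continue
    nodes = (x == nodes) * (count * limit)
    limit += limit
    count = count + 14
    return limit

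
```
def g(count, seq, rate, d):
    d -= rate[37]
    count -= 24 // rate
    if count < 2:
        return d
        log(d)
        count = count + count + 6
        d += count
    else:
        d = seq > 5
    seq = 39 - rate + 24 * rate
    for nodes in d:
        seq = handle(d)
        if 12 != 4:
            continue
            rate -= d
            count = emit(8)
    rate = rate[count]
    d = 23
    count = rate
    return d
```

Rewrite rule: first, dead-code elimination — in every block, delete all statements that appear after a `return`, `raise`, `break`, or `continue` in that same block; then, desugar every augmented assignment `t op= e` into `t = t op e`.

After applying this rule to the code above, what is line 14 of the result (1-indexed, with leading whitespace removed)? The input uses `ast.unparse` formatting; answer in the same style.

Transformed code:
def g(count, seq, rate, d):
    d = d - rate[37]
    count = count - 24 // rate
    if count < 2:
        return d
    else:
        d = seq > 5
    seq = 39 - rate + 24 * rate
    for nodes in d:
        seq = handle(d)
        if 12 != 4:
            continue
    rate = rate[count]
    d = 23
    count = rate
    return d

d = 23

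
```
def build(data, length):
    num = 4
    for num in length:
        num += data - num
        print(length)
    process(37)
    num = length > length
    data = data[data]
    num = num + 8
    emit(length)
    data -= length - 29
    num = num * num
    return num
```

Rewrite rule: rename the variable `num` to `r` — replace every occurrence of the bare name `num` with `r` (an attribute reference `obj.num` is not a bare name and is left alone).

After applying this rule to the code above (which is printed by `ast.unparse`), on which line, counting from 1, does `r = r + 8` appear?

9

Transformed code:
def build(data, length):
    r = 4
    for r in length:
        r += data - r
        print(length)
    process(37)
    r = length > length
    data = data[data]
    r = r + 8
    emit(length)
    data -= length - 29
    r = r * r
    return r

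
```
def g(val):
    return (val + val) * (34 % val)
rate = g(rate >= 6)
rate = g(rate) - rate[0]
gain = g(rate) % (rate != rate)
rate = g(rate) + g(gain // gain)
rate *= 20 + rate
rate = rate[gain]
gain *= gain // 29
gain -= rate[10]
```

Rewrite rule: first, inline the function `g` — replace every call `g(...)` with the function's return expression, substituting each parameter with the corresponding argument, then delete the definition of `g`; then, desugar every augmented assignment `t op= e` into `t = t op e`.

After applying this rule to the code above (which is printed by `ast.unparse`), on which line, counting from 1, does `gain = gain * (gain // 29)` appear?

7

Transformed code:
rate = ((rate >= 6) + (rate >= 6)) * (34 % (rate >= 6))
rate = (rate + rate) * (34 % rate) - rate[0]
gain = (rate + rate) * (34 % rate) % (rate != rate)
rate = (rate + rate) * (34 % rate) + (gain // gain + gain // gain) * (34 % (gain // gain))
rate = rate * (20 + rate)
rate = rate[gain]
gain = gain * (gain // 29)
gain = gain - rate[10]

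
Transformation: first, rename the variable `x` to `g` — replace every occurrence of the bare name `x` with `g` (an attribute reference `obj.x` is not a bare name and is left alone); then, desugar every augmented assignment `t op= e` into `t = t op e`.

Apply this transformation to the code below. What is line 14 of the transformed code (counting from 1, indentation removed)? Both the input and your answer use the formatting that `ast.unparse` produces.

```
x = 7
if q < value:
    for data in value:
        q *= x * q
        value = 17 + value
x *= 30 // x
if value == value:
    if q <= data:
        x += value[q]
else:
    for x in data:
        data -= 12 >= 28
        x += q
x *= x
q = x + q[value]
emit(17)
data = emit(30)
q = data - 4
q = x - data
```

Transformed code:
g = 7
if q < value:
    for data in value:
        q = q * (g * q)
        value = 17 + value
g = g * (30 // g)
if value == value:
    if q <= data:
        g = g + value[q]
else:
    for g in data:
        data = data - (12 >= 28)
        g = g + q
g = g * g
q = g + q[value]
emit(17)
data = emit(30)
q = data - 4
q = g - data

g = g * g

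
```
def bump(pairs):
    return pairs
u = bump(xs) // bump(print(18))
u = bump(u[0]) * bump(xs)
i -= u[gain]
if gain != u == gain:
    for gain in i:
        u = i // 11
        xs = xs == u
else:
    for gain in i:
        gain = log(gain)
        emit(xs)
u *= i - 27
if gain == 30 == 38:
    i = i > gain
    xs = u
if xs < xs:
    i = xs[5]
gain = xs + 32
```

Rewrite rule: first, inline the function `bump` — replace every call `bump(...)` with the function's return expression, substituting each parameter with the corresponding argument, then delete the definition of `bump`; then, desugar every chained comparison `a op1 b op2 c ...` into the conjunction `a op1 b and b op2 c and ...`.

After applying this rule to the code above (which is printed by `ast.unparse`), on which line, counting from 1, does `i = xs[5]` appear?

Transformed code:
u = xs // print(18)
u = u[0] * xs
i -= u[gain]
if gain != u and u == gain:
    for gain in i:
        u = i // 11
        xs = xs == u
else:
    for gain in i:
        gain = log(gain)
        emit(xs)
u *= i - 27
if gain == 30 and 30 == 38:
    i = i > gain
    xs = u
if xs < xs:
    i = xs[5]
gain = xs + 32

17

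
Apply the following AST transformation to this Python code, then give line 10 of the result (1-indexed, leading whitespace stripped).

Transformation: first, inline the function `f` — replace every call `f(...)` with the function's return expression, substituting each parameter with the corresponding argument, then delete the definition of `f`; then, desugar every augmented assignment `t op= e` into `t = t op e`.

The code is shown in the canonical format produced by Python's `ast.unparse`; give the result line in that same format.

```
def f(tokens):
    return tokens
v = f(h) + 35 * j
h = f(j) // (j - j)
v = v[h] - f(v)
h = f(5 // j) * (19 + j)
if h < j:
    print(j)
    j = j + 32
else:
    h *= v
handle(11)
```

Transformed code:
v = h + 35 * j
h = j // (j - j)
v = v[h] - v
h = 5 // j * (19 + j)
if h < j:
    print(j)
    j = j + 32
else:
    h = h * v
handle(11)

handle(11)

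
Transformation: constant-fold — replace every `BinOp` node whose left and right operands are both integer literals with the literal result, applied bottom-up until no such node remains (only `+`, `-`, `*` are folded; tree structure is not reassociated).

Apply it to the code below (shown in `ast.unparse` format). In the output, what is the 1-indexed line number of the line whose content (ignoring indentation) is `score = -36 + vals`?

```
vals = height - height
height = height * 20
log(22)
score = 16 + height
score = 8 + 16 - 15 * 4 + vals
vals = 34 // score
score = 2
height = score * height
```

5

Transformed code:
vals = height - height
height = height * 20
log(22)
score = 16 + height
score = -36 + vals
vals = 34 // score
score = 2
height = score * height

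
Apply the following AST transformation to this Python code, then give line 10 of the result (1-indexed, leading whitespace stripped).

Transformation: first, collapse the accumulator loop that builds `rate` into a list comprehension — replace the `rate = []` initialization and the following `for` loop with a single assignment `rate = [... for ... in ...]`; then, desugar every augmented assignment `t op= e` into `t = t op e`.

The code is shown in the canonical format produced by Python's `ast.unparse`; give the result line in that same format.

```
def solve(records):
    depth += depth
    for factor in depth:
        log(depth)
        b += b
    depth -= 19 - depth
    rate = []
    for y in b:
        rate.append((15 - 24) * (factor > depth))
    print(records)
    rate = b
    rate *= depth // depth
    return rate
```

rate = rate * (depth // depth)

Transformed code:
def solve(records):
    depth = depth + depth
    for factor in depth:
        log(depth)
        b = b + b
    depth = depth - (19 - depth)
    rate = [(15 - 24) * (factor > depth) for y in b]
    print(records)
    rate = b
    rate = rate * (depth // depth)
    return rate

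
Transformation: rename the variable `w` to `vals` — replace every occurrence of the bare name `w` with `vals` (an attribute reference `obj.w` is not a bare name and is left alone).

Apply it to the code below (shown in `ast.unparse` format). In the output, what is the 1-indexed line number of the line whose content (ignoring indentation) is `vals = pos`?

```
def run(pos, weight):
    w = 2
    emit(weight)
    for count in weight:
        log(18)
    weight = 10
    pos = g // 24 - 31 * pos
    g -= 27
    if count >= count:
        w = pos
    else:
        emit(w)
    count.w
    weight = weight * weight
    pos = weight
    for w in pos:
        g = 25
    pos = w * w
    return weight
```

10

Transformed code:
def run(pos, weight):
    vals = 2
    emit(weight)
    for count in weight:
        log(18)
    weight = 10
    pos = g // 24 - 31 * pos
    g -= 27
    if count >= count:
        vals = pos
    else:
        emit(vals)
    count.w
    weight = weight * weight
    pos = weight
    for vals in pos:
        g = 25
    pos = vals * vals
    return weight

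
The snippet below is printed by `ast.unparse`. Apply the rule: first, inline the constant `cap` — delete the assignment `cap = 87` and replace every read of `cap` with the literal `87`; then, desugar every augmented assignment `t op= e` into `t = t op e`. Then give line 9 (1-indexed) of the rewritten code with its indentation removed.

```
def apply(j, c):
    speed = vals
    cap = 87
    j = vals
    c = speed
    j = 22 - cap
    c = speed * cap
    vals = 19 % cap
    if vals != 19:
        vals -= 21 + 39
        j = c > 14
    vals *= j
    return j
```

Transformed code:
def apply(j, c):
    speed = vals
    j = vals
    c = speed
    j = 22 - 87
    c = speed * 87
    vals = 19 % 87
    if vals != 19:
        vals = vals - (21 + 39)
        j = c > 14
    vals = vals * j
    return j

vals = vals - (21 + 39)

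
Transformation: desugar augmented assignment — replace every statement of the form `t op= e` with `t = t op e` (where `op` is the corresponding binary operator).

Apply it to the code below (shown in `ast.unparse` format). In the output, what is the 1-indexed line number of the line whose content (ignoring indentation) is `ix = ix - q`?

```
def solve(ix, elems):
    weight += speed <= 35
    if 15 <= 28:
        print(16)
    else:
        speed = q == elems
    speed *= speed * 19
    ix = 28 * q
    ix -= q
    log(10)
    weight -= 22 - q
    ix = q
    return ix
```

9

Transformed code:
def solve(ix, elems):
    weight = weight + (speed <= 35)
    if 15 <= 28:
        print(16)
    else:
        speed = q == elems
    speed = speed * (speed * 19)
    ix = 28 * q
    ix = ix - q
    log(10)
    weight = weight - (22 - q)
    ix = q
    return ix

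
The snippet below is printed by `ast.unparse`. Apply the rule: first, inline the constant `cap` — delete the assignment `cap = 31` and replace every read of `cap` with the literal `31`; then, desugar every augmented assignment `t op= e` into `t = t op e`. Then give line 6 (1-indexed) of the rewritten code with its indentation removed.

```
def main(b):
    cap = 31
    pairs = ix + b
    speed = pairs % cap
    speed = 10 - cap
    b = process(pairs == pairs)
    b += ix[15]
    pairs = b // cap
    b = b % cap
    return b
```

Transformed code:
def main(b):
    pairs = ix + b
    speed = pairs % 31
    speed = 10 - 31
    b = process(pairs == pairs)
    b = b + ix[15]
    pairs = b // 31
    b = b % 31
    return b

b = b + ix[15]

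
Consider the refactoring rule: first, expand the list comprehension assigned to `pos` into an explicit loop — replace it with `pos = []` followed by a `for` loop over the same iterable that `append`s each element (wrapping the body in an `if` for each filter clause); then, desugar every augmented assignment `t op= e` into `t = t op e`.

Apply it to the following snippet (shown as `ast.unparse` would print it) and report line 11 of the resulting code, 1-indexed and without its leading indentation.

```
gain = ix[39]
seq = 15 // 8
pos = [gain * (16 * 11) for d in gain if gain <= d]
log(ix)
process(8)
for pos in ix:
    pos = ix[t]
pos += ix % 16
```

Transformed code:
gain = ix[39]
seq = 15 // 8
pos = []
for d in gain:
    if gain <= d:
        pos.append(gain * (16 * 11))
log(ix)
process(8)
for pos in ix:
    pos = ix[t]
pos = pos + ix % 16

pos = pos + ix % 16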